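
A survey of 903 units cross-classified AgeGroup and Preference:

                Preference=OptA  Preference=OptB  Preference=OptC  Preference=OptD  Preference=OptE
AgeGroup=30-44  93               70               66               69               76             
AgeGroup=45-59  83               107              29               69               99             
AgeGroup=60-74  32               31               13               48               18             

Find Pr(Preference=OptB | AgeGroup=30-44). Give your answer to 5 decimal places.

Total with AgeGroup=30-44: 93 + 70 + 66 + 69 + 76 = 374.
P(Preference=OptB | AgeGroup=30-44) = 70/374 = 0.18717.

0.18717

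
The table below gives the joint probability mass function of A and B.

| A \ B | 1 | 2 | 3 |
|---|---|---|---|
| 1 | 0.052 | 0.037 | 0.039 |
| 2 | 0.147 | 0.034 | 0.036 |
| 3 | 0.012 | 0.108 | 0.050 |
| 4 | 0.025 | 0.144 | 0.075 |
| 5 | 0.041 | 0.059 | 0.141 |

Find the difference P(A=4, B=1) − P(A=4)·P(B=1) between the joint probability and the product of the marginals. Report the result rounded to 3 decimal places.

-0.043

P(A=4) = 0.025 + 0.144 + 0.075 = 0.244.
P(B=1) = 0.052 + 0.147 + 0.012 + 0.025 + 0.041 = 0.277.
P(A=4, B=1) − P(A=4)P(B=1) = 0.025 − 0.244×0.277 = -0.043.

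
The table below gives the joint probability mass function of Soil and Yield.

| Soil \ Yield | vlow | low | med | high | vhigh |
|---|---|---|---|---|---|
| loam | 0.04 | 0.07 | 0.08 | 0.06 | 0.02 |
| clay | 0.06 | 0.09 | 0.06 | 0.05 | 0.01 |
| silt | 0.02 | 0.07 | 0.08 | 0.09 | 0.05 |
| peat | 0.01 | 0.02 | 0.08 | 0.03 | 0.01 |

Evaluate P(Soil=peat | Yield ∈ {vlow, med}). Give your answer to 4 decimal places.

0.2093

P(Yield=vlow) = 0.04 + 0.06 + 0.02 + 0.01 = 0.13.
P(Yield=med) = 0.08 + 0.06 + 0.08 + 0.08 = 0.30.
P(Yield ∈ {vlow, med}) = 0.13 + 0.30 = 0.43; P(Soil=peat, Yield ∈ {vlow, med}) = 0.01 + 0.08 = 0.09.
P(Soil=peat | Yield ∈ {vlow, med}) = 0.09/0.43 = 0.2093.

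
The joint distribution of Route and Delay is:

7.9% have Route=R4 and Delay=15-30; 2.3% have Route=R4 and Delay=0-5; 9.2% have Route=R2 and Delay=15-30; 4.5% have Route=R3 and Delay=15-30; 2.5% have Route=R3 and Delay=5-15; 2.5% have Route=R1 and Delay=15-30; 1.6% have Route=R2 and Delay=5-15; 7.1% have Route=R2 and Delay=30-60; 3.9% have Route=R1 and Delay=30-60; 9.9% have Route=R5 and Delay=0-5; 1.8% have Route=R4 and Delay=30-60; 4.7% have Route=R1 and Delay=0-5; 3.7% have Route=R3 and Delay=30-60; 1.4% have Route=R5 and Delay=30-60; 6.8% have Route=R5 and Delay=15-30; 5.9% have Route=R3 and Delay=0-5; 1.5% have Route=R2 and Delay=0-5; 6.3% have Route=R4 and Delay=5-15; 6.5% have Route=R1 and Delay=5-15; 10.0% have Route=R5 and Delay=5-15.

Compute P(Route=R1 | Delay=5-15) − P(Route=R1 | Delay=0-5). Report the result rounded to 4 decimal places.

0.0482

P(Delay=5-15) = 0.065 + 0.016 + 0.025 + 0.063 + 0.100 = 0.269; P(Route=R1 | Delay=5-15) = 0.065/0.269 = 0.24164.
P(Delay=0-5) = 0.047 + 0.015 + 0.059 + 0.023 + 0.099 = 0.243; P(Route=R1 | Delay=0-5) = 0.047/0.243 = 0.19342.
Difference = 0.0482.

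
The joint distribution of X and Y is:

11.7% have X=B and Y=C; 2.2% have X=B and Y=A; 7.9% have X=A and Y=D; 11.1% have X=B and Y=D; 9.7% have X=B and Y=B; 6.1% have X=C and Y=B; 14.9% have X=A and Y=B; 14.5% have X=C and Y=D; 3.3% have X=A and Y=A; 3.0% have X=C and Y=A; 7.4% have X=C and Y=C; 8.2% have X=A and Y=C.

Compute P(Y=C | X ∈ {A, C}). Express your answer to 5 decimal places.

0.23890

P(X=A) = 0.033 + 0.149 + 0.082 + 0.079 = 0.343.
P(X=C) = 0.030 + 0.061 + 0.074 + 0.145 = 0.310.
P(X ∈ {A, C}) = 0.343 + 0.310 = 0.653; P(Y=C, X ∈ {A, C}) = 0.082 + 0.074 = 0.156.
P(Y=C | X ∈ {A, C}) = 0.156/0.653 = 0.23890.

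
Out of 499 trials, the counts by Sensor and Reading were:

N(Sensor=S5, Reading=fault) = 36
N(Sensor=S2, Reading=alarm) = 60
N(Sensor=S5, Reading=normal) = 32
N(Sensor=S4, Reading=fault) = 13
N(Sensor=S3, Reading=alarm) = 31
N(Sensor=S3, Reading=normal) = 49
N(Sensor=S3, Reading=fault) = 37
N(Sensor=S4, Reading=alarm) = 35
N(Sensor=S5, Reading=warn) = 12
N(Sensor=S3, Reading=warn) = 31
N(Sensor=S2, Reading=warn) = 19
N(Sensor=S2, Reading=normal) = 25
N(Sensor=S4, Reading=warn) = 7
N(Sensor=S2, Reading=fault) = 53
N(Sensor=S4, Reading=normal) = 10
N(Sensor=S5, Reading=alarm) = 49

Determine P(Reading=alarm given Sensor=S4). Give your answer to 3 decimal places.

0.538

Total with Sensor=S4: 10 + 7 + 35 + 13 = 65.
P(Reading=alarm | Sensor=S4) = 35/65 = 0.538.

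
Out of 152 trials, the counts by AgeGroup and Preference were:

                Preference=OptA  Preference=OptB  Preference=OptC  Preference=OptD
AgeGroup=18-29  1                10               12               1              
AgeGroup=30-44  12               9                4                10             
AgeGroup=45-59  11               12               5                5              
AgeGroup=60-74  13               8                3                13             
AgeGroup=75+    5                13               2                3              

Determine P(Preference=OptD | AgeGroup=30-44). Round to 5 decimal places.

Total with AgeGroup=30-44: 12 + 9 + 4 + 10 = 35.
P(Preference=OptD | AgeGroup=30-44) = 10/35 = 0.28571.

0.28571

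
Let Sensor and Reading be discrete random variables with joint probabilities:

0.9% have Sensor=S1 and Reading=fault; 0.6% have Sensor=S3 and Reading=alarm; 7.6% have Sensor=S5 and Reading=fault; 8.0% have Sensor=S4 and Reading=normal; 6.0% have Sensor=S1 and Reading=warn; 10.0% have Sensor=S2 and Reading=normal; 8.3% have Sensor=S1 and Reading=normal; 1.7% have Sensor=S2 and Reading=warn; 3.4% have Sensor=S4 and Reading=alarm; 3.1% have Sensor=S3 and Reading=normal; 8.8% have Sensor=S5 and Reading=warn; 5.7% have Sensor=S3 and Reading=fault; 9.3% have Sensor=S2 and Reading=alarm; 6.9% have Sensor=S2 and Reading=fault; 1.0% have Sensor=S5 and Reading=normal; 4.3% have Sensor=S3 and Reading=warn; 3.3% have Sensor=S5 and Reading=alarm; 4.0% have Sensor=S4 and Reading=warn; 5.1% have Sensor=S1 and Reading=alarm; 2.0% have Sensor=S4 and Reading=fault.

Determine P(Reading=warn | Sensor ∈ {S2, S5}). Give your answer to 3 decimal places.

0.216

P(Sensor=S2) = 0.100 + 0.017 + 0.093 + 0.069 = 0.279.
P(Sensor=S5) = 0.010 + 0.088 + 0.033 + 0.076 = 0.207.
P(Sensor ∈ {S2, S5}) = 0.279 + 0.207 = 0.486; P(Reading=warn, Sensor ∈ {S2, S5}) = 0.017 + 0.088 = 0.105.
P(Reading=warn | Sensor ∈ {S2, S5}) = 0.105/0.486 = 0.216.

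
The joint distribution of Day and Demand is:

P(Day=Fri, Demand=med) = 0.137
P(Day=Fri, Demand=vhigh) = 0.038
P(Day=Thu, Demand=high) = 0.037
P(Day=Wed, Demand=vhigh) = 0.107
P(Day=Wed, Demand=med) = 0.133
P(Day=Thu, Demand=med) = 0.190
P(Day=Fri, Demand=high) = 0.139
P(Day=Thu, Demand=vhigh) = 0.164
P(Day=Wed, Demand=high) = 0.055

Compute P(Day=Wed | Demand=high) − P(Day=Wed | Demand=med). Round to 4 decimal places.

-0.0510

P(Demand=high) = 0.055 + 0.037 + 0.139 = 0.231; P(Day=Wed | Demand=high) = 0.055/0.231 = 0.23810.
P(Demand=med) = 0.133 + 0.190 + 0.137 = 0.460; P(Day=Wed | Demand=med) = 0.133/0.460 = 0.28913.
Difference = -0.0510.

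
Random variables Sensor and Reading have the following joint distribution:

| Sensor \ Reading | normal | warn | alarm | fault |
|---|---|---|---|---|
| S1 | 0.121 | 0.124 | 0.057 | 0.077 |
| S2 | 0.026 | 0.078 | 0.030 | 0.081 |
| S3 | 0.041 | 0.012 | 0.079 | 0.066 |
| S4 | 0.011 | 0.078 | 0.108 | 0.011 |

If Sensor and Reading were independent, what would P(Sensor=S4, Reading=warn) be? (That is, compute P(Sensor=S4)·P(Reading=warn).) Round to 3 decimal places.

P(Sensor=S4) = 0.011 + 0.078 + 0.108 + 0.011 = 0.208.
P(Reading=warn) = 0.124 + 0.078 + 0.012 + 0.078 = 0.292.
Product: 0.208 × 0.292 = 0.061.

0.061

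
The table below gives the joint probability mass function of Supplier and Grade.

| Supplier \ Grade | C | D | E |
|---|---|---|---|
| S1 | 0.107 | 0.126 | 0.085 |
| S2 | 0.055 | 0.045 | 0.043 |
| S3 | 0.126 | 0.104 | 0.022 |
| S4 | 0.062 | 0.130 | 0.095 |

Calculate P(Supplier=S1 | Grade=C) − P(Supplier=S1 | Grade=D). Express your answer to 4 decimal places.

-0.0054

P(Grade=C) = 0.107 + 0.055 + 0.126 + 0.062 = 0.350; P(Supplier=S1 | Grade=C) = 0.107/0.350 = 0.30571.
P(Grade=D) = 0.126 + 0.045 + 0.104 + 0.130 = 0.405; P(Supplier=S1 | Grade=D) = 0.126/0.405 = 0.31111.
Difference = -0.0054.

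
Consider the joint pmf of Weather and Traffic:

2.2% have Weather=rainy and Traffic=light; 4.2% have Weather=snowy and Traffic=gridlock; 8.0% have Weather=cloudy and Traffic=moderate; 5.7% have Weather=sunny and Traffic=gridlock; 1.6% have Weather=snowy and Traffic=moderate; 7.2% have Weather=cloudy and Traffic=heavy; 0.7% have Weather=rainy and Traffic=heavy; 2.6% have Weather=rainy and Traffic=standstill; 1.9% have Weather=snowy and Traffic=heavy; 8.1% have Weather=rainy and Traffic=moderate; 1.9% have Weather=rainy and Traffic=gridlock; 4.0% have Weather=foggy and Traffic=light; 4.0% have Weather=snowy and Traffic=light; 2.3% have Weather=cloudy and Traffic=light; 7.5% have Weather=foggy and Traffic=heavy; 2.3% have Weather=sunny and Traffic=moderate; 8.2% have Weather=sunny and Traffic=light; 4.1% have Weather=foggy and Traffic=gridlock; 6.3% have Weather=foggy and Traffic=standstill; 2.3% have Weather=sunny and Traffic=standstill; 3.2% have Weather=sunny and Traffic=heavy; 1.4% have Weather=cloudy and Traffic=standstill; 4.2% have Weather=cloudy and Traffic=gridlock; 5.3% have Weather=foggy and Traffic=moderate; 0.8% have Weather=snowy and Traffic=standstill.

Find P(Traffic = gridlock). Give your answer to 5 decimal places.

P(Traffic=gridlock) = 0.057 + 0.042 + 0.019 + 0.042 + 0.041 = 0.201.

0.20100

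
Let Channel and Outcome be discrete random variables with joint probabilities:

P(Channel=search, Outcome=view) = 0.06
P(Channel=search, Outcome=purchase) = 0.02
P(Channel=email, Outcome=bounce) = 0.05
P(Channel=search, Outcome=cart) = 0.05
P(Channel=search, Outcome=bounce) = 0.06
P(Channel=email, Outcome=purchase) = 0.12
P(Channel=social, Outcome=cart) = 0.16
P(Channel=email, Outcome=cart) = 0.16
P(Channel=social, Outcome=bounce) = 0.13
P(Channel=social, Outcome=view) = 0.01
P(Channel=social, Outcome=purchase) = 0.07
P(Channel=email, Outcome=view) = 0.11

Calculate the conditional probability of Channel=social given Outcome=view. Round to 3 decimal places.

P(Outcome=view) = 0.11 + 0.06 + 0.01 = 0.18.
P(Channel=social | Outcome=view) = 0.01/0.18 = 0.056.

0.056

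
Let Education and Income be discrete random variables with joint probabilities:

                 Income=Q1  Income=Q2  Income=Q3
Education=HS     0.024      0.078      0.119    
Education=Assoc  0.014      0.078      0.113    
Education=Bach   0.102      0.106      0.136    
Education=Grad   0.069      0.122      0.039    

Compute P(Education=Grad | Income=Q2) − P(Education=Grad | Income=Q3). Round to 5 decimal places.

0.22189

P(Income=Q2) = 0.078 + 0.078 + 0.106 + 0.122 = 0.384; P(Education=Grad | Income=Q2) = 0.122/0.384 = 0.317708.
P(Income=Q3) = 0.119 + 0.113 + 0.136 + 0.039 = 0.407; P(Education=Grad | Income=Q3) = 0.039/0.407 = 0.095823.
Difference = 0.22189.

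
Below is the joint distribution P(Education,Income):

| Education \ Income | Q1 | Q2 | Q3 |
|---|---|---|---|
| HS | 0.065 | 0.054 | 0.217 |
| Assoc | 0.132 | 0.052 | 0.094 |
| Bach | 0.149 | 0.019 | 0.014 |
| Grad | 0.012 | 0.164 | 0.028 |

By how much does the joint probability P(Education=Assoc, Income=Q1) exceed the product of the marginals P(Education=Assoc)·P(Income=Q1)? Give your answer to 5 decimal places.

0.03248

P(Education=Assoc) = 0.132 + 0.052 + 0.094 = 0.278.
P(Income=Q1) = 0.065 + 0.132 + 0.149 + 0.012 = 0.358.
P(Education=Assoc, Income=Q1) − P(Education=Assoc)P(Income=Q1) = 0.132 − 0.278×0.358 = 0.03248.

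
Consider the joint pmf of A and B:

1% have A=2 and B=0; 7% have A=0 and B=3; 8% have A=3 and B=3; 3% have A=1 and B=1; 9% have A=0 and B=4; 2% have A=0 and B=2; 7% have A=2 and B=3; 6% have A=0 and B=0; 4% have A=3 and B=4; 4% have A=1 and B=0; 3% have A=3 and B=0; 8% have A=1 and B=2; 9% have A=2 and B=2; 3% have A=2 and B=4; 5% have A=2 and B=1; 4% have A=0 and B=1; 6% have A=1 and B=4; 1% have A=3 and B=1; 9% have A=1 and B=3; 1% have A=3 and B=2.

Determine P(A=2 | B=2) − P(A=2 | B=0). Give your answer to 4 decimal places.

0.3786

P(B=2) = 0.02 + 0.08 + 0.09 + 0.01 = 0.20; P(A=2 | B=2) = 0.09/0.20 = 0.45000.
P(B=0) = 0.06 + 0.04 + 0.01 + 0.03 = 0.14; P(A=2 | B=0) = 0.01/0.14 = 0.07143.
Difference = 0.3786.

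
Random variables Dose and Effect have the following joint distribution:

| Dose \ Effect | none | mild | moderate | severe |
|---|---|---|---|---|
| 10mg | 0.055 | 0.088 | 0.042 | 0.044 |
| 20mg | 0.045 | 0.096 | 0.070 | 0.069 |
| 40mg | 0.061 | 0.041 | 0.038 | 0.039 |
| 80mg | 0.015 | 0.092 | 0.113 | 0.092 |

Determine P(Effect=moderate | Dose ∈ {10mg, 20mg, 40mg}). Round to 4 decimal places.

P(Dose=10mg) = 0.055 + 0.088 + 0.042 + 0.044 = 0.229.
P(Dose=20mg) = 0.045 + 0.096 + 0.070 + 0.069 = 0.280.
P(Dose=40mg) = 0.061 + 0.041 + 0.038 + 0.039 = 0.179.
P(Dose ∈ {10mg, 20mg, 40mg}) = 0.229 + 0.280 + 0.179 = 0.688; P(Effect=moderate, Dose ∈ {10mg, 20mg, 40mg}) = 0.042 + 0.070 + 0.038 = 0.150.
P(Effect=moderate | Dose ∈ {10mg, 20mg, 40mg}) = 0.150/0.688 = 0.2180.

0.2180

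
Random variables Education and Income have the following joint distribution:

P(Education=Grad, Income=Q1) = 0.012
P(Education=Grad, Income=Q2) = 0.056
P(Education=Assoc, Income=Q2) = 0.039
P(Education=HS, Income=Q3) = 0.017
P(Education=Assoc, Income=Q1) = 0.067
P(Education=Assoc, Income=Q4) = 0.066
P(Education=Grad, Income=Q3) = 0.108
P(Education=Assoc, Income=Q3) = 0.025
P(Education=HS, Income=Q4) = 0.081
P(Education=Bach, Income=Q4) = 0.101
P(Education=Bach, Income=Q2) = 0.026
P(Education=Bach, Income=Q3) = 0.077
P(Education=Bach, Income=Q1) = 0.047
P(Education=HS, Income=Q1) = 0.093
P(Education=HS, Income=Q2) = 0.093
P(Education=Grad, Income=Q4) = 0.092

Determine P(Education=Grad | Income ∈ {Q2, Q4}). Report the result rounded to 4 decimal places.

0.2671

P(Income=Q2) = 0.093 + 0.039 + 0.026 + 0.056 = 0.214.
P(Income=Q4) = 0.081 + 0.066 + 0.101 + 0.092 = 0.340.
P(Income ∈ {Q2, Q4}) = 0.214 + 0.340 = 0.554; P(Education=Grad, Income ∈ {Q2, Q4}) = 0.056 + 0.092 = 0.148.
P(Education=Grad | Income ∈ {Q2, Q4}) = 0.148/0.554 = 0.2671.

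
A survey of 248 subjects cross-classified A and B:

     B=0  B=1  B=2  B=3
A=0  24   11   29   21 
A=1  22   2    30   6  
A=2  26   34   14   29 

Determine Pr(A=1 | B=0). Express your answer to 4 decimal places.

0.3056

Total with B=0: 24 + 22 + 26 = 72.
P(A=1 | B=0) = 22/72 = 0.3056.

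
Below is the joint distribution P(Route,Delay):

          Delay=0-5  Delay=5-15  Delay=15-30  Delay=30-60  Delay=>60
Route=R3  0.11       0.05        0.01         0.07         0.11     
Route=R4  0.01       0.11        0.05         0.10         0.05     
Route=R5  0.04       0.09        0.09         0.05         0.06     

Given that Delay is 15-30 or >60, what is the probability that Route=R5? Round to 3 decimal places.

0.405

P(Delay=15-30) = 0.01 + 0.05 + 0.09 = 0.15.
P(Delay=>60) = 0.11 + 0.05 + 0.06 = 0.22.
P(Delay ∈ {15-30, >60}) = 0.15 + 0.22 = 0.37; P(Route=R5, Delay ∈ {15-30, >60}) = 0.09 + 0.06 = 0.15.
P(Route=R5 | Delay ∈ {15-30, >60}) = 0.15/0.37 = 0.405.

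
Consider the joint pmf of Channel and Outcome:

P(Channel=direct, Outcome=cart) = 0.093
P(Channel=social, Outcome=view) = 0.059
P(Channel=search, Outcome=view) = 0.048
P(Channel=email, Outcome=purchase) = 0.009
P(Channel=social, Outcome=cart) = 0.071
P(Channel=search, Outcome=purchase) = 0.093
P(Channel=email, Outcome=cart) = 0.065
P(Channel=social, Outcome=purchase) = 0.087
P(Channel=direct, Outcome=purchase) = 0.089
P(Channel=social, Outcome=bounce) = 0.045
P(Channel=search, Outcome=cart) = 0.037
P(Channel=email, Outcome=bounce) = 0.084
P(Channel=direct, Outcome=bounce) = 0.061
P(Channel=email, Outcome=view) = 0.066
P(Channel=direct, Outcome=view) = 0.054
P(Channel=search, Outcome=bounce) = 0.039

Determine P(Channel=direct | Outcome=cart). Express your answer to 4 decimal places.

P(Outcome=cart) = 0.065 + 0.037 + 0.071 + 0.093 = 0.266.
P(Channel=direct | Outcome=cart) = 0.093/0.266 = 0.3496.

0.3496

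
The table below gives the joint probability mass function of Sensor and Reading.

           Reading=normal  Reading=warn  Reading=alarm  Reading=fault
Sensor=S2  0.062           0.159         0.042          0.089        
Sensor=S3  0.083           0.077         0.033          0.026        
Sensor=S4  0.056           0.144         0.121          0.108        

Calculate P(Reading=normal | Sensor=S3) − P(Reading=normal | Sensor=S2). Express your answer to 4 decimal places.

0.2029

P(Sensor=S3) = 0.083 + 0.077 + 0.033 + 0.026 = 0.219; P(Reading=normal | Sensor=S3) = 0.083/0.219 = 0.37900.
P(Sensor=S2) = 0.062 + 0.159 + 0.042 + 0.089 = 0.352; P(Reading=normal | Sensor=S2) = 0.062/0.352 = 0.17614.
Difference = 0.2029.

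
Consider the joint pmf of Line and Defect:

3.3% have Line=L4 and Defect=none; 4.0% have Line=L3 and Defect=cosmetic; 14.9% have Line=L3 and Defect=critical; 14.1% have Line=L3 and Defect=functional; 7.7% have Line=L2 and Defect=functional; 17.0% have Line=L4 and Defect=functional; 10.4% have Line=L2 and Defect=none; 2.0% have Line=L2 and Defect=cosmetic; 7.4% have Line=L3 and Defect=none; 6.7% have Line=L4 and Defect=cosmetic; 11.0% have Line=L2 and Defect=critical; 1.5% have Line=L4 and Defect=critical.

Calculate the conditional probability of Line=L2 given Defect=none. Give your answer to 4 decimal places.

0.4929

P(Defect=none) = 0.104 + 0.074 + 0.033 = 0.211.
P(Line=L2 | Defect=none) = 0.104/0.211 = 0.4929.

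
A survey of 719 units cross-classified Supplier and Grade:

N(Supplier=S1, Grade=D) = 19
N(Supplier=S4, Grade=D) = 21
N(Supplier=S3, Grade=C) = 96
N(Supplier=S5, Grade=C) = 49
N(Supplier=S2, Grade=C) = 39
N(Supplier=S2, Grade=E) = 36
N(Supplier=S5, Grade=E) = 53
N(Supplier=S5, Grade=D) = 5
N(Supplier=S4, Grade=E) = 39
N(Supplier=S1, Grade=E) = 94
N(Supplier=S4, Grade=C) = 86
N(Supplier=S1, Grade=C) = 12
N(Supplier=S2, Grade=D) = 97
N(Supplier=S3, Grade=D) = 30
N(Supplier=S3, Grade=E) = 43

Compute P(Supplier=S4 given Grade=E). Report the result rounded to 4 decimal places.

0.1472

Total with Grade=E: 94 + 36 + 43 + 39 + 53 = 265.
P(Supplier=S4 | Grade=E) = 39/265 = 0.1472.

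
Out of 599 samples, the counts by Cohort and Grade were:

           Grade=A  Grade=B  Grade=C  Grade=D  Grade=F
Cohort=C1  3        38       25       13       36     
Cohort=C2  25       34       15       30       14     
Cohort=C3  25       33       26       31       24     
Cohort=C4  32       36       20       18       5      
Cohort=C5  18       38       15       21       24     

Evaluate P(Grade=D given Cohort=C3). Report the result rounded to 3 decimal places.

0.223

Total with Cohort=C3: 25 + 33 + 26 + 31 + 24 = 139.
P(Grade=D | Cohort=C3) = 31/139 = 0.223.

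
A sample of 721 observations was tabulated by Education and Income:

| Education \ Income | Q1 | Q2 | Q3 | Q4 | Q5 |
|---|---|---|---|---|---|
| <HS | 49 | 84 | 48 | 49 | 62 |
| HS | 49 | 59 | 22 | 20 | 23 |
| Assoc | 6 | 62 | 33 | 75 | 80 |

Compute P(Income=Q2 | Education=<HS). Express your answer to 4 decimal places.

0.2877

Total with Education=<HS: 49 + 84 + 48 + 49 + 62 = 292.
P(Income=Q2 | Education=<HS) = 84/292 = 0.2877.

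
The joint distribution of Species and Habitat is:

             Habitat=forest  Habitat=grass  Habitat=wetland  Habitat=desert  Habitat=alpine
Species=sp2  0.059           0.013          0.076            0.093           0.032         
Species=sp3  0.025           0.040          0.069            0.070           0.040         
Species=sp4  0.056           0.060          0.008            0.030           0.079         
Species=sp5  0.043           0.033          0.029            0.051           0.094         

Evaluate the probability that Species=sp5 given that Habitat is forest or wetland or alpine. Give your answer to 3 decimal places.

0.272

P(Habitat=forest) = 0.059 + 0.025 + 0.056 + 0.043 = 0.183.
P(Habitat=wetland) = 0.076 + 0.069 + 0.008 + 0.029 = 0.182.
P(Habitat=alpine) = 0.032 + 0.040 + 0.079 + 0.094 = 0.245.
P(Habitat ∈ {forest, wetland, alpine}) = 0.183 + 0.182 + 0.245 = 0.610; P(Species=sp5, Habitat ∈ {forest, wetland, alpine}) = 0.043 + 0.029 + 0.094 = 0.166.
P(Species=sp5 | Habitat ∈ {forest, wetland, alpine}) = 0.166/0.610 = 0.272.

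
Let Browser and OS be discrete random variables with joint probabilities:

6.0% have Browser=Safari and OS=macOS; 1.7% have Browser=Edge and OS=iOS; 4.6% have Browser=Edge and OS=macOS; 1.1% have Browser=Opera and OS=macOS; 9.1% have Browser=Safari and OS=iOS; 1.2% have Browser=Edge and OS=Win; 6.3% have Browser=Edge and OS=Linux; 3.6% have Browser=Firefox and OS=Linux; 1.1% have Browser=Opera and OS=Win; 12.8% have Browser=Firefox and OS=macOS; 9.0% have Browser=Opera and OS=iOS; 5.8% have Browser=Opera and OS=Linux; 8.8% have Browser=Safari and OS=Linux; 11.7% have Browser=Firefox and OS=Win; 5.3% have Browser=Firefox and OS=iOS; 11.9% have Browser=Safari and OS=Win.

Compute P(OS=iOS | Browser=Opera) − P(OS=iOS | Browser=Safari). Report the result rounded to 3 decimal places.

P(Browser=Opera) = 0.011 + 0.011 + 0.058 + 0.090 = 0.170; P(OS=iOS | Browser=Opera) = 0.090/0.170 = 0.5294.
P(Browser=Safari) = 0.119 + 0.060 + 0.088 + 0.091 = 0.358; P(OS=iOS | Browser=Safari) = 0.091/0.358 = 0.2542.
Difference = 0.275.

0.275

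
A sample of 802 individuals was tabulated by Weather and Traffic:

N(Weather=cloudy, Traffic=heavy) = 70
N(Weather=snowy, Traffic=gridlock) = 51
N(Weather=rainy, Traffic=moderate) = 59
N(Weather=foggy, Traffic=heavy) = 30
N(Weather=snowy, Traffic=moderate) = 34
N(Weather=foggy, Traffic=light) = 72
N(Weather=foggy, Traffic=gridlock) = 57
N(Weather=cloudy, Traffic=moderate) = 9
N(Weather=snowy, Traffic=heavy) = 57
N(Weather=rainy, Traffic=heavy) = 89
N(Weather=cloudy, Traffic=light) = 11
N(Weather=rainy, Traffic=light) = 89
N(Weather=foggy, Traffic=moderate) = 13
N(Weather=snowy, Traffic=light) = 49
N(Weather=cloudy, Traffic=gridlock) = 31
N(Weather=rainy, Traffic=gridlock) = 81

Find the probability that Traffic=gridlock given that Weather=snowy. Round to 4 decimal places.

Total with Weather=snowy: 49 + 34 + 57 + 51 = 191.
P(Traffic=gridlock | Weather=snowy) = 51/191 = 0.2670.

0.2670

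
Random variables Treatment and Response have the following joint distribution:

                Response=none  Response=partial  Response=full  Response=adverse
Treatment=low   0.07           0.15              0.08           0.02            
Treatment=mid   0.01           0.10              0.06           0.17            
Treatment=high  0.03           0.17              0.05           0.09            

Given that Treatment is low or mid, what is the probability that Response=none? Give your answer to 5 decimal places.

0.12121

P(Treatment=low) = 0.07 + 0.15 + 0.08 + 0.02 = 0.32.
P(Treatment=mid) = 0.01 + 0.10 + 0.06 + 0.17 = 0.34.
P(Treatment ∈ {low, mid}) = 0.32 + 0.34 = 0.66; P(Response=none, Treatment ∈ {low, mid}) = 0.07 + 0.01 = 0.08.
P(Response=none | Treatment ∈ {low, mid}) = 0.08/0.66 = 0.12121.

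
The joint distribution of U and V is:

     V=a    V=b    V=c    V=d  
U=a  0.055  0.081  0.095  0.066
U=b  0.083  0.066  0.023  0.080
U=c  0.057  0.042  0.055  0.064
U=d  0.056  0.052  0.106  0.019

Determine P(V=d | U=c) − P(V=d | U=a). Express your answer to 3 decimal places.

P(U=c) = 0.057 + 0.042 + 0.055 + 0.064 = 0.218; P(V=d | U=c) = 0.064/0.218 = 0.2936.
P(U=a) = 0.055 + 0.081 + 0.095 + 0.066 = 0.297; P(V=d | U=a) = 0.066/0.297 = 0.2222.
Difference = 0.071.

0.071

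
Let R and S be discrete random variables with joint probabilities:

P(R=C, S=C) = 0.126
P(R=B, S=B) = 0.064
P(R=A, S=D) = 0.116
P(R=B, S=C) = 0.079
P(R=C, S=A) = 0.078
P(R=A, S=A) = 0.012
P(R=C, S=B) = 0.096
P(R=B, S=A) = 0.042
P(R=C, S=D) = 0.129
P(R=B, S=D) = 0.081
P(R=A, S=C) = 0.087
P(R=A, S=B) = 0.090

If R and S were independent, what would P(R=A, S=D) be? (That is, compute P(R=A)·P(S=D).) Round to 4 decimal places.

0.0994

P(R=A) = 0.012 + 0.090 + 0.087 + 0.116 = 0.305.
P(S=D) = 0.116 + 0.081 + 0.129 = 0.326.
Product: 0.305 × 0.326 = 0.0994.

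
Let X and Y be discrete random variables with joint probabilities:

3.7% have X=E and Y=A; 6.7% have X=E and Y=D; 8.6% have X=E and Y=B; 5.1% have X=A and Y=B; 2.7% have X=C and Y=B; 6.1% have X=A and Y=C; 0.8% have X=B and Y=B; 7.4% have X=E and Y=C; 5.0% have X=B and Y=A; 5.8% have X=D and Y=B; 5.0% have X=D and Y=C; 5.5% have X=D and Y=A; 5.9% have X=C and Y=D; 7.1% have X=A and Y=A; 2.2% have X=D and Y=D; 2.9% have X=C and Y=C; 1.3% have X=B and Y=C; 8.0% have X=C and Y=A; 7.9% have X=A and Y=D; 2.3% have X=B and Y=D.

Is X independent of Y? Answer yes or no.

P(X=E) = 0.264 and P(Y=A) = 0.293, so their product is 0.07735, but P(X=E, Y=A) = 0.037. Since these differ, X and Y are not independent.

no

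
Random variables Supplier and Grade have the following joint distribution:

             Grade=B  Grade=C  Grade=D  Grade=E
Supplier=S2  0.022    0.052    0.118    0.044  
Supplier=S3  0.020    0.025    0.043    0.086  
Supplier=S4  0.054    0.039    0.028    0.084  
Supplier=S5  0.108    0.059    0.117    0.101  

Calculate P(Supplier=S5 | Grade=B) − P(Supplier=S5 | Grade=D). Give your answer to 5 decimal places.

P(Grade=B) = 0.022 + 0.020 + 0.054 + 0.108 = 0.204; P(Supplier=S5 | Grade=B) = 0.108/0.204 = 0.529412.
P(Grade=D) = 0.118 + 0.043 + 0.028 + 0.117 = 0.306; P(Supplier=S5 | Grade=D) = 0.117/0.306 = 0.382353.
Difference = 0.14706.

0.14706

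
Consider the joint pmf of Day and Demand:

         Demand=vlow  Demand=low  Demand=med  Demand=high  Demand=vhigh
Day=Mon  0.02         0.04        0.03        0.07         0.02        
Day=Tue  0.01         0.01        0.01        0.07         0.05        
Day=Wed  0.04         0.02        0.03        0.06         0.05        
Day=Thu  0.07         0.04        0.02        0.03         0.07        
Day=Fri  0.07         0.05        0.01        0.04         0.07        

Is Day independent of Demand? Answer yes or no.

P(Day=Thu) = 0.23 and P(Demand=high) = 0.27, so their product is 0.0621, but P(Day=Thu, Demand=high) = 0.03. Since these differ, Day and Demand are not independent.

no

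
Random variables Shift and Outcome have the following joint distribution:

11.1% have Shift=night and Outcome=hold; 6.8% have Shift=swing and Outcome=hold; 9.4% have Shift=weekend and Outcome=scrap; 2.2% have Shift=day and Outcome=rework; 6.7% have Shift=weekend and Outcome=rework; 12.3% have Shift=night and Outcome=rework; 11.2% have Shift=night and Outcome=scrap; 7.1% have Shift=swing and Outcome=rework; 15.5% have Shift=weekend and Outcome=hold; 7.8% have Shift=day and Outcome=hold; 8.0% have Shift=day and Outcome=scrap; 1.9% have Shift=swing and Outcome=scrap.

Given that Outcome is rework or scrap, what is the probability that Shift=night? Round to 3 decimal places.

P(Outcome=rework) = 0.022 + 0.071 + 0.123 + 0.067 = 0.283.
P(Outcome=scrap) = 0.080 + 0.019 + 0.112 + 0.094 = 0.305.
P(Outcome ∈ {rework, scrap}) = 0.283 + 0.305 = 0.588; P(Shift=night, Outcome ∈ {rework, scrap}) = 0.123 + 0.112 = 0.235.
P(Shift=night | Outcome ∈ {rework, scrap}) = 0.235/0.588 = 0.400.

0.400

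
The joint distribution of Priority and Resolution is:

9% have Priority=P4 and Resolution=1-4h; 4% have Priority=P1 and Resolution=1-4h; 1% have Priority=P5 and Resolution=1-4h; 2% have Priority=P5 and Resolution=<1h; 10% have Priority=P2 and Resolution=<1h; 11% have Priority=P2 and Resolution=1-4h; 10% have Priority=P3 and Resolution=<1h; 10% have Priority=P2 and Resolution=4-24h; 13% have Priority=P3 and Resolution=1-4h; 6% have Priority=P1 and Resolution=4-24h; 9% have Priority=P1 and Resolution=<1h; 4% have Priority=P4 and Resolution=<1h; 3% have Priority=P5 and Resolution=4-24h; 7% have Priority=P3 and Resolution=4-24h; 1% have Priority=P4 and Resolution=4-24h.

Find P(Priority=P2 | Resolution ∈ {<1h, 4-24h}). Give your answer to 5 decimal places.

0.32258

P(Resolution=<1h) = 0.09 + 0.10 + 0.10 + 0.04 + 0.02 = 0.35.
P(Resolution=4-24h) = 0.06 + 0.10 + 0.07 + 0.01 + 0.03 = 0.27.
P(Resolution ∈ {<1h, 4-24h}) = 0.35 + 0.27 = 0.62; P(Priority=P2, Resolution ∈ {<1h, 4-24h}) = 0.10 + 0.10 = 0.20.
P(Priority=P2 | Resolution ∈ {<1h, 4-24h}) = 0.20/0.62 = 0.32258.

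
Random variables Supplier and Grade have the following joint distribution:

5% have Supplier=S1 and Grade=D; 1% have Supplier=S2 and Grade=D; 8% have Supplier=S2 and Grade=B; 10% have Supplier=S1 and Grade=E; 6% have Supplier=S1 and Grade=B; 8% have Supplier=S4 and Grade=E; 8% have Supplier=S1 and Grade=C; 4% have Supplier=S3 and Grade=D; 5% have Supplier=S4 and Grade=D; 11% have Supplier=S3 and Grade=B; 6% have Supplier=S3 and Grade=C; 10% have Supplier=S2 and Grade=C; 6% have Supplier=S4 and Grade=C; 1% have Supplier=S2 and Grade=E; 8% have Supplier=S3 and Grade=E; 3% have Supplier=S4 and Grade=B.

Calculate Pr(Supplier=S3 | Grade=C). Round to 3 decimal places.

P(Grade=C) = 0.08 + 0.10 + 0.06 + 0.06 = 0.30.
P(Supplier=S3 | Grade=C) = 0.06/0.30 = 0.200.

0.200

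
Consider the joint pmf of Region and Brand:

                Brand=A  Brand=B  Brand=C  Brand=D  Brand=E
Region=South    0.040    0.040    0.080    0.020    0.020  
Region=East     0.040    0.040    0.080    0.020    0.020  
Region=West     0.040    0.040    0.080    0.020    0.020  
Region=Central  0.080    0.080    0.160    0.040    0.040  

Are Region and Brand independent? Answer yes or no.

yes

Every cell satisfies P(Region,Brand) = P(Region)·P(Brand). For instance P(Region=West) = 0.200, P(Brand=A) = 0.200, and 0.200×0.200 = 0.040 matches the joint entry. So Region and Brand are independent.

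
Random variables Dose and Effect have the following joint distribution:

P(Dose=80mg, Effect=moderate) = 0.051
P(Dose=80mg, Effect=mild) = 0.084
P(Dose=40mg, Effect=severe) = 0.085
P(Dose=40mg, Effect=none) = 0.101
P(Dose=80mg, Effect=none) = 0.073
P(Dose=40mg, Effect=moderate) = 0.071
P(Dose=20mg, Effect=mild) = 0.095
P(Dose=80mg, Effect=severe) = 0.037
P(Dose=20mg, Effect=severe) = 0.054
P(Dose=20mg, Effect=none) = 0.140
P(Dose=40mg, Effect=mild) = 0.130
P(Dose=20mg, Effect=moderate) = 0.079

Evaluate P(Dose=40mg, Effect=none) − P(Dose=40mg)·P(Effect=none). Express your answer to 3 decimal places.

-0.021

P(Dose=40mg) = 0.101 + 0.130 + 0.071 + 0.085 = 0.387.
P(Effect=none) = 0.140 + 0.101 + 0.073 = 0.314.
P(Dose=40mg, Effect=none) − P(Dose=40mg)P(Effect=none) = 0.101 − 0.387×0.314 = -0.021.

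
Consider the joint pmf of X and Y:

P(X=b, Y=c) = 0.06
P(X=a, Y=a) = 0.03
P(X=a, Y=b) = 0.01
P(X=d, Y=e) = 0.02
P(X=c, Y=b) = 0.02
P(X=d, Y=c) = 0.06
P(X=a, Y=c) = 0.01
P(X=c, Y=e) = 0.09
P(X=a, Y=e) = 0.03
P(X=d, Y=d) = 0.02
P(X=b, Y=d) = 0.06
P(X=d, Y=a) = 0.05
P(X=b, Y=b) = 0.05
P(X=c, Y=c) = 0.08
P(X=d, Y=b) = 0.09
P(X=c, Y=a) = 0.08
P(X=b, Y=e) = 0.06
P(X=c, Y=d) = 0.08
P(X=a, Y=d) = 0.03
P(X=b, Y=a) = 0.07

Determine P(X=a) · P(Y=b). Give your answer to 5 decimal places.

P(X=a) = 0.03 + 0.01 + 0.01 + 0.03 + 0.03 = 0.11.
P(Y=b) = 0.01 + 0.05 + 0.02 + 0.09 = 0.17.
Product: 0.11 × 0.17 = 0.01870.

0.01870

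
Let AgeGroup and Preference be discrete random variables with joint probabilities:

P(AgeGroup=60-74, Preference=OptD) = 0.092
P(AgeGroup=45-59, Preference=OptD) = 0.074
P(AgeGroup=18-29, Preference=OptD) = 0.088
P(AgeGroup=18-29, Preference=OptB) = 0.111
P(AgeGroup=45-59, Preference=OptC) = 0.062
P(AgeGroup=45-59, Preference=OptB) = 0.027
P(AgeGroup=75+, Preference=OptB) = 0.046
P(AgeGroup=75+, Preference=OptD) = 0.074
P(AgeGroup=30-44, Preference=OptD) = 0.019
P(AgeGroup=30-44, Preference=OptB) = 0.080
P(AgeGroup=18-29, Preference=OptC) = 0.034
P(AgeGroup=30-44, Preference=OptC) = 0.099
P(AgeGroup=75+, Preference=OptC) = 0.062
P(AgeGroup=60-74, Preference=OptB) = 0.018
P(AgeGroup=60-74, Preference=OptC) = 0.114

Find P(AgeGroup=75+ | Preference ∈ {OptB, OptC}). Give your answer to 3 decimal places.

0.165

P(Preference=OptB) = 0.111 + 0.080 + 0.027 + 0.018 + 0.046 = 0.282.
P(Preference=OptC) = 0.034 + 0.099 + 0.062 + 0.114 + 0.062 = 0.371.
P(Preference ∈ {OptB, OptC}) = 0.282 + 0.371 = 0.653; P(AgeGroup=75+, Preference ∈ {OptB, OptC}) = 0.046 + 0.062 = 0.108.
P(AgeGroup=75+ | Preference ∈ {OptB, OptC}) = 0.108/0.653 = 0.165.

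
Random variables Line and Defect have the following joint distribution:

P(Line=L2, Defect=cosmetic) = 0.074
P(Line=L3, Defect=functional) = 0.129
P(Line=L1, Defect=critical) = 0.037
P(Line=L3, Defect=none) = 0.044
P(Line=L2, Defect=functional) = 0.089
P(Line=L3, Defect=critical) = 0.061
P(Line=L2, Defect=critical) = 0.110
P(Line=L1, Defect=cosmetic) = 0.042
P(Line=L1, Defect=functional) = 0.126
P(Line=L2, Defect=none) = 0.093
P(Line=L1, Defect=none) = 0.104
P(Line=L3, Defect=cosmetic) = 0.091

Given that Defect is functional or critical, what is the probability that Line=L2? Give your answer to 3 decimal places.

0.361

P(Defect=functional) = 0.126 + 0.089 + 0.129 = 0.344.
P(Defect=critical) = 0.037 + 0.110 + 0.061 = 0.208.
P(Defect ∈ {functional, critical}) = 0.344 + 0.208 = 0.552; P(Line=L2, Defect ∈ {functional, critical}) = 0.089 + 0.110 = 0.199.
P(Line=L2 | Defect ∈ {functional, critical}) = 0.199/0.552 = 0.361.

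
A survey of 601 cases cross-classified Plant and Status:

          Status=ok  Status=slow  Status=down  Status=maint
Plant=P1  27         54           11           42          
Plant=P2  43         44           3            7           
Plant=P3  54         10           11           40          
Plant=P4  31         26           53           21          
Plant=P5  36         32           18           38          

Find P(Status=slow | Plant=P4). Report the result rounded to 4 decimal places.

0.1985

Total with Plant=P4: 31 + 26 + 53 + 21 = 131.
P(Status=slow | Plant=P4) = 26/131 = 0.1985.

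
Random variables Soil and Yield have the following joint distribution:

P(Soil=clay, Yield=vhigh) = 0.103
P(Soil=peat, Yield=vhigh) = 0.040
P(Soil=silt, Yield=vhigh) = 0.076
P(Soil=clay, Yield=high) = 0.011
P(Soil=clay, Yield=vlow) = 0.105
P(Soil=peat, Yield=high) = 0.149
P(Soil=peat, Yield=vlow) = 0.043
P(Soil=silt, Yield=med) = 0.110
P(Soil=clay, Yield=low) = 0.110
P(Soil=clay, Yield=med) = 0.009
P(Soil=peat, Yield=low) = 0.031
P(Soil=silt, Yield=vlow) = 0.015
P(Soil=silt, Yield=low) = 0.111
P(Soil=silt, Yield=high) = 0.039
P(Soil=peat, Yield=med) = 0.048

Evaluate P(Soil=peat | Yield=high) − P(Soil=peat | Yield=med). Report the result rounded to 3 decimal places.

0.461

P(Yield=high) = 0.011 + 0.039 + 0.149 = 0.199; P(Soil=peat | Yield=high) = 0.149/0.199 = 0.7487.
P(Yield=med) = 0.009 + 0.110 + 0.048 = 0.167; P(Soil=peat | Yield=med) = 0.048/0.167 = 0.2874.
Difference = 0.461.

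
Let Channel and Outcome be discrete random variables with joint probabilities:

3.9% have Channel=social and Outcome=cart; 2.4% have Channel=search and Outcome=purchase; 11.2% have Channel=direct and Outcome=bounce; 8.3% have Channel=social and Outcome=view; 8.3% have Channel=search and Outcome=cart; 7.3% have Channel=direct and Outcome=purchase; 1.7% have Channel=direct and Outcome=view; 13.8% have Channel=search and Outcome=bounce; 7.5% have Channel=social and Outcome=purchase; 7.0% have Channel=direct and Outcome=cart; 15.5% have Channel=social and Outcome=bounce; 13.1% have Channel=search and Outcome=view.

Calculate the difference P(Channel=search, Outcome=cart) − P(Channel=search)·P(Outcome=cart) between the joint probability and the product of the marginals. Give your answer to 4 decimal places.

P(Channel=search) = 0.138 + 0.131 + 0.083 + 0.024 = 0.376.
P(Outcome=cart) = 0.083 + 0.039 + 0.070 = 0.192.
P(Channel=search, Outcome=cart) − P(Channel=search)P(Outcome=cart) = 0.083 − 0.376×0.192 = 0.0108.

0.0108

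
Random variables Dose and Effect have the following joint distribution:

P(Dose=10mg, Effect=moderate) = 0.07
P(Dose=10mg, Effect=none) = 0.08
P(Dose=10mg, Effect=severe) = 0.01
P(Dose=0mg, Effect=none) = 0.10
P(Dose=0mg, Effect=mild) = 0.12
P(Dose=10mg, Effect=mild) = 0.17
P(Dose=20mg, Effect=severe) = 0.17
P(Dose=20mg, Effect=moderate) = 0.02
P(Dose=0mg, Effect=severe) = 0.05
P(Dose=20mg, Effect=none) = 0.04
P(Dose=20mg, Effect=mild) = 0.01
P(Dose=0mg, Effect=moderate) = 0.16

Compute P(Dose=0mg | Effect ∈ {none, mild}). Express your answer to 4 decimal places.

P(Effect=none) = 0.10 + 0.08 + 0.04 = 0.22.
P(Effect=mild) = 0.12 + 0.17 + 0.01 = 0.30.
P(Effect ∈ {none, mild}) = 0.22 + 0.30 = 0.52; P(Dose=0mg, Effect ∈ {none, mild}) = 0.10 + 0.12 = 0.22.
P(Dose=0mg | Effect ∈ {none, mild}) = 0.22/0.52 = 0.4231.

0.4231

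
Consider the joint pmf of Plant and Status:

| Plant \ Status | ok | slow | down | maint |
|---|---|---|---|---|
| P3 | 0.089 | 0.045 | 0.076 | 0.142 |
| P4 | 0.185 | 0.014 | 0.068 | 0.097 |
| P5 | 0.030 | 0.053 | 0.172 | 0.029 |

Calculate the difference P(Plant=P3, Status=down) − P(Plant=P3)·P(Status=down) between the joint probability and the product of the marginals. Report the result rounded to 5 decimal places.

P(Plant=P3) = 0.089 + 0.045 + 0.076 + 0.142 = 0.352.
P(Status=down) = 0.076 + 0.068 + 0.172 = 0.316.
P(Plant=P3, Status=down) − P(Plant=P3)P(Status=down) = 0.076 − 0.352×0.316 = -0.03523.

-0.03523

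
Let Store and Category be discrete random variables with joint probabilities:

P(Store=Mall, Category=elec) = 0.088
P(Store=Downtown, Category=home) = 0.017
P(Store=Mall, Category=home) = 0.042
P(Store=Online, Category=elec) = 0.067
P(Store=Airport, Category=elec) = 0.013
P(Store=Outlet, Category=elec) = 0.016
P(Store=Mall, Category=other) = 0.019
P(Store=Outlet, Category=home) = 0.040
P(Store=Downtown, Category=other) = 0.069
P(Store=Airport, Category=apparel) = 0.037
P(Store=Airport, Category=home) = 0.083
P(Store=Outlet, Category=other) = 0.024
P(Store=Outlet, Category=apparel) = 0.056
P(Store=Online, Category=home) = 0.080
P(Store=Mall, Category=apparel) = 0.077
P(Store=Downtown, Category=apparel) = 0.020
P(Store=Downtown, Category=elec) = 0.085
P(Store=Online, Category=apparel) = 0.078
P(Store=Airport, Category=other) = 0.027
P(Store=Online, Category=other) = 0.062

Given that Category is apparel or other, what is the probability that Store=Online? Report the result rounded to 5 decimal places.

0.29851

P(Category=apparel) = 0.020 + 0.077 + 0.037 + 0.056 + 0.078 = 0.268.
P(Category=other) = 0.069 + 0.019 + 0.027 + 0.024 + 0.062 = 0.201.
P(Category ∈ {apparel, other}) = 0.268 + 0.201 = 0.469; P(Store=Online, Category ∈ {apparel, other}) = 0.078 + 0.062 = 0.140.
P(Store=Online | Category ∈ {apparel, other}) = 0.140/0.469 = 0.29851.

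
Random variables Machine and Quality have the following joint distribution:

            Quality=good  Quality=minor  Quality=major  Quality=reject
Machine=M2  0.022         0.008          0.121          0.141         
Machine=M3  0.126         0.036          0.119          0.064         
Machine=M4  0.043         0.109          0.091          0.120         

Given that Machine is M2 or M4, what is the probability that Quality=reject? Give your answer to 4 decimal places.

P(Machine=M2) = 0.022 + 0.008 + 0.121 + 0.141 = 0.292.
P(Machine=M4) = 0.043 + 0.109 + 0.091 + 0.120 = 0.363.
P(Machine ∈ {M2, M4}) = 0.292 + 0.363 = 0.655; P(Quality=reject, Machine ∈ {M2, M4}) = 0.141 + 0.120 = 0.261.
P(Quality=reject | Machine ∈ {M2, M4}) = 0.261/0.655 = 0.3985.

0.3985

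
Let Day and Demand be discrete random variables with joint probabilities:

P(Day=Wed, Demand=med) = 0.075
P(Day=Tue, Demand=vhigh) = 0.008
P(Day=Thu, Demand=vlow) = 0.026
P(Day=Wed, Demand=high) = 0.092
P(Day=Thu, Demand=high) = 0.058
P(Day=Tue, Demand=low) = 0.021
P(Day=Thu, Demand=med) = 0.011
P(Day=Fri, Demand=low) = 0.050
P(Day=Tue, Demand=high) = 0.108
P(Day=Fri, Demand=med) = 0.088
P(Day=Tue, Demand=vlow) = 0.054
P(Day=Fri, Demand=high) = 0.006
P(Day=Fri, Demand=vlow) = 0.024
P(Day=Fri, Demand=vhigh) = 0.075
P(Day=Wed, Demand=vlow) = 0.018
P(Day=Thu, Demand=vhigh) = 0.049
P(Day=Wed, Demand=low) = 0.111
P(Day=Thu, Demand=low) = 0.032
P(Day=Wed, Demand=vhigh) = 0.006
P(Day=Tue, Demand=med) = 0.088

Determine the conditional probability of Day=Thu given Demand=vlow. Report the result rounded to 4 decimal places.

P(Demand=vlow) = 0.054 + 0.018 + 0.026 + 0.024 = 0.122.
P(Day=Thu | Demand=vlow) = 0.026/0.122 = 0.2131.

0.2131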